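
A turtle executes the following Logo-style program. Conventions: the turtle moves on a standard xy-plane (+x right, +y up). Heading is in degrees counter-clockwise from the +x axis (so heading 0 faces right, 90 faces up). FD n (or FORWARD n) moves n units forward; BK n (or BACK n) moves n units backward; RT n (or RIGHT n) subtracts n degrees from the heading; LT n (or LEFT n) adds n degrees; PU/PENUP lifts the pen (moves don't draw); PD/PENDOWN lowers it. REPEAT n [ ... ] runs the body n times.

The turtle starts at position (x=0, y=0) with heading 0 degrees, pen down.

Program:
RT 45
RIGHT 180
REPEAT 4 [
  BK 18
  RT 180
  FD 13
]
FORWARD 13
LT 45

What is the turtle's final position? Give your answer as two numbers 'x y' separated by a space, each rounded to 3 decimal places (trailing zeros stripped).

Answer: -9.192 9.192

Derivation:
Executing turtle program step by step:
Start: pos=(0,0), heading=0, pen down
RT 45: heading 0 -> 315
RT 180: heading 315 -> 135
REPEAT 4 [
  -- iteration 1/4 --
  BK 18: (0,0) -> (12.728,-12.728) [heading=135, draw]
  RT 180: heading 135 -> 315
  FD 13: (12.728,-12.728) -> (21.92,-21.92) [heading=315, draw]
  -- iteration 2/4 --
  BK 18: (21.92,-21.92) -> (9.192,-9.192) [heading=315, draw]
  RT 180: heading 315 -> 135
  FD 13: (9.192,-9.192) -> (0,0) [heading=135, draw]
  -- iteration 3/4 --
  BK 18: (0,0) -> (12.728,-12.728) [heading=135, draw]
  RT 180: heading 135 -> 315
  FD 13: (12.728,-12.728) -> (21.92,-21.92) [heading=315, draw]
  -- iteration 4/4 --
  BK 18: (21.92,-21.92) -> (9.192,-9.192) [heading=315, draw]
  RT 180: heading 315 -> 135
  FD 13: (9.192,-9.192) -> (0,0) [heading=135, draw]
]
FD 13: (0,0) -> (-9.192,9.192) [heading=135, draw]
LT 45: heading 135 -> 180
Final: pos=(-9.192,9.192), heading=180, 9 segment(s) drawn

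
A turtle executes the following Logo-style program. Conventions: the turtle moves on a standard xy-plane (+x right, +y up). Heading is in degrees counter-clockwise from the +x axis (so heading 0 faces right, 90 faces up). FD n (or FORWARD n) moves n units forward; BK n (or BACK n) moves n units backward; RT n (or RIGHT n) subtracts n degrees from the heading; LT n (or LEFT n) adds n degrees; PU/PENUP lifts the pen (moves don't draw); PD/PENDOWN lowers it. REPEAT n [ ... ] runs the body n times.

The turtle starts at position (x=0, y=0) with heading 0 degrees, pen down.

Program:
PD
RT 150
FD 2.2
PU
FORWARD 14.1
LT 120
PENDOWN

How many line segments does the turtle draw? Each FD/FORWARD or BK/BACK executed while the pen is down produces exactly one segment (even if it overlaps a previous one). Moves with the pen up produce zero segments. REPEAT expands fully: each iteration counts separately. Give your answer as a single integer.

Executing turtle program step by step:
Start: pos=(0,0), heading=0, pen down
PD: pen down
RT 150: heading 0 -> 210
FD 2.2: (0,0) -> (-1.905,-1.1) [heading=210, draw]
PU: pen up
FD 14.1: (-1.905,-1.1) -> (-14.116,-8.15) [heading=210, move]
LT 120: heading 210 -> 330
PD: pen down
Final: pos=(-14.116,-8.15), heading=330, 1 segment(s) drawn
Segments drawn: 1

Answer: 1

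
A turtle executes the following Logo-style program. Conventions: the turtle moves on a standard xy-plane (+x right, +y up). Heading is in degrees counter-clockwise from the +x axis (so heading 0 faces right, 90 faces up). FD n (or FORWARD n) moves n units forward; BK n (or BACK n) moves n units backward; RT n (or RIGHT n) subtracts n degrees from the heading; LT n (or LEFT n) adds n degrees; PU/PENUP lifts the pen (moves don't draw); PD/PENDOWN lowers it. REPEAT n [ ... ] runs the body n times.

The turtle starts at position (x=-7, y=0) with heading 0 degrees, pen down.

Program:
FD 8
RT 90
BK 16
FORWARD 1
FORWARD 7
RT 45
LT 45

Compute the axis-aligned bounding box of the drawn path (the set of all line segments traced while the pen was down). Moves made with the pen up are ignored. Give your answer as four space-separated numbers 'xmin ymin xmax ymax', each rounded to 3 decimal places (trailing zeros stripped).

Answer: -7 0 1 16

Derivation:
Executing turtle program step by step:
Start: pos=(-7,0), heading=0, pen down
FD 8: (-7,0) -> (1,0) [heading=0, draw]
RT 90: heading 0 -> 270
BK 16: (1,0) -> (1,16) [heading=270, draw]
FD 1: (1,16) -> (1,15) [heading=270, draw]
FD 7: (1,15) -> (1,8) [heading=270, draw]
RT 45: heading 270 -> 225
LT 45: heading 225 -> 270
Final: pos=(1,8), heading=270, 4 segment(s) drawn

Segment endpoints: x in {-7, 1, 1, 1, 1}, y in {0, 8, 15, 16}
xmin=-7, ymin=0, xmax=1, ymax=16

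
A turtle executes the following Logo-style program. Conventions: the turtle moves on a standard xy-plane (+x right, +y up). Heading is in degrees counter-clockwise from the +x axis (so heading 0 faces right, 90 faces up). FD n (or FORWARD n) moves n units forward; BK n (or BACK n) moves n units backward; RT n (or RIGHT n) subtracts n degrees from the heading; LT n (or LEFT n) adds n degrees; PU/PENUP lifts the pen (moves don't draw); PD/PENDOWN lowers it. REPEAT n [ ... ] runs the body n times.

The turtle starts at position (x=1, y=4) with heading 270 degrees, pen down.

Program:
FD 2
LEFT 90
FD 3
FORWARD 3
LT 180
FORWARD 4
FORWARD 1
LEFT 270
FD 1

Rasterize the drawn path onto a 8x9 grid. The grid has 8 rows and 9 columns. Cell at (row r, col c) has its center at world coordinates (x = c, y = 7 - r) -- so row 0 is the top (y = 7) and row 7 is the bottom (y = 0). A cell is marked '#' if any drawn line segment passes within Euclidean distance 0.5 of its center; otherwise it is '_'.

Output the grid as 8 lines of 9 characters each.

Segment 0: (1,4) -> (1,2)
Segment 1: (1,2) -> (4,2)
Segment 2: (4,2) -> (7,2)
Segment 3: (7,2) -> (3,2)
Segment 4: (3,2) -> (2,2)
Segment 5: (2,2) -> (2,3)

Answer: _________
_________
_________
_#_______
_##______
_#######_
_________
_________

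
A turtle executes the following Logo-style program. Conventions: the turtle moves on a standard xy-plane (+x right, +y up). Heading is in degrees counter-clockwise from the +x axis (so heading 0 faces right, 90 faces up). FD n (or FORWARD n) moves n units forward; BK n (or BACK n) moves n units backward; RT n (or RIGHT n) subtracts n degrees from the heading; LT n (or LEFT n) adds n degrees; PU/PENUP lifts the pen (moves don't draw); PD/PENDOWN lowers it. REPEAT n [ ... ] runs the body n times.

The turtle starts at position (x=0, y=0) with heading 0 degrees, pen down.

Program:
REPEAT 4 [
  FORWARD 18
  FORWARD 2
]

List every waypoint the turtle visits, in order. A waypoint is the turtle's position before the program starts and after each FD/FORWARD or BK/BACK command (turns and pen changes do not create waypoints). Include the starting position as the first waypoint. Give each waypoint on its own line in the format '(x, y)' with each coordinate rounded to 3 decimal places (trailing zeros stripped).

Executing turtle program step by step:
Start: pos=(0,0), heading=0, pen down
REPEAT 4 [
  -- iteration 1/4 --
  FD 18: (0,0) -> (18,0) [heading=0, draw]
  FD 2: (18,0) -> (20,0) [heading=0, draw]
  -- iteration 2/4 --
  FD 18: (20,0) -> (38,0) [heading=0, draw]
  FD 2: (38,0) -> (40,0) [heading=0, draw]
  -- iteration 3/4 --
  FD 18: (40,0) -> (58,0) [heading=0, draw]
  FD 2: (58,0) -> (60,0) [heading=0, draw]
  -- iteration 4/4 --
  FD 18: (60,0) -> (78,0) [heading=0, draw]
  FD 2: (78,0) -> (80,0) [heading=0, draw]
]
Final: pos=(80,0), heading=0, 8 segment(s) drawn
Waypoints (9 total):
(0, 0)
(18, 0)
(20, 0)
(38, 0)
(40, 0)
(58, 0)
(60, 0)
(78, 0)
(80, 0)

Answer: (0, 0)
(18, 0)
(20, 0)
(38, 0)
(40, 0)
(58, 0)
(60, 0)
(78, 0)
(80, 0)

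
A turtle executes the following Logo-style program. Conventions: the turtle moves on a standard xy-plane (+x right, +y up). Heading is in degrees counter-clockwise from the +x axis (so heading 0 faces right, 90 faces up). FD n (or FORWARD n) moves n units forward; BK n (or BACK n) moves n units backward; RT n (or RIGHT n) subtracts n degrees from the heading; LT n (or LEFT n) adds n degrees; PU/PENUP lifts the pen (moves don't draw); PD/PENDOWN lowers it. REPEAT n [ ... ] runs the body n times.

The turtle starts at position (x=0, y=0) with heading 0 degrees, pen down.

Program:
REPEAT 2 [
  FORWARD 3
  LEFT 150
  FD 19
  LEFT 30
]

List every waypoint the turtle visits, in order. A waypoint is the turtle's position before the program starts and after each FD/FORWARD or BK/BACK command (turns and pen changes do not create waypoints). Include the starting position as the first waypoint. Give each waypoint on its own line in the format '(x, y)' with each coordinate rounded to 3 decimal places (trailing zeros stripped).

Executing turtle program step by step:
Start: pos=(0,0), heading=0, pen down
REPEAT 2 [
  -- iteration 1/2 --
  FD 3: (0,0) -> (3,0) [heading=0, draw]
  LT 150: heading 0 -> 150
  FD 19: (3,0) -> (-13.454,9.5) [heading=150, draw]
  LT 30: heading 150 -> 180
  -- iteration 2/2 --
  FD 3: (-13.454,9.5) -> (-16.454,9.5) [heading=180, draw]
  LT 150: heading 180 -> 330
  FD 19: (-16.454,9.5) -> (0,0) [heading=330, draw]
  LT 30: heading 330 -> 0
]
Final: pos=(0,0), heading=0, 4 segment(s) drawn
Waypoints (5 total):
(0, 0)
(3, 0)
(-13.454, 9.5)
(-16.454, 9.5)
(0, 0)

Answer: (0, 0)
(3, 0)
(-13.454, 9.5)
(-16.454, 9.5)
(0, 0)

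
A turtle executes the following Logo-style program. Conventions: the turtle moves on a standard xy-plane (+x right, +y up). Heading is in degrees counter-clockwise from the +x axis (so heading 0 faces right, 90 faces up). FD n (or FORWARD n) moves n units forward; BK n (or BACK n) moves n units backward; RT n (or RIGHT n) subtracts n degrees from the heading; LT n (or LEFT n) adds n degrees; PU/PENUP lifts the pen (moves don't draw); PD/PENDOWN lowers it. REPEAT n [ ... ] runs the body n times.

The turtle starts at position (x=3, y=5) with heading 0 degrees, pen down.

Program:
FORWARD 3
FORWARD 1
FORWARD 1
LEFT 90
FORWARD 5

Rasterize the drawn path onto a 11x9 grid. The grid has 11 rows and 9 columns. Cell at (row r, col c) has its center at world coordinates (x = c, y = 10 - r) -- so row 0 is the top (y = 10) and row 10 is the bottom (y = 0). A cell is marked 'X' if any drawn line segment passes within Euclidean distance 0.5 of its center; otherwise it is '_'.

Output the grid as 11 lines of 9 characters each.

Answer: ________X
________X
________X
________X
________X
___XXXXXX
_________
_________
_________
_________
_________

Derivation:
Segment 0: (3,5) -> (6,5)
Segment 1: (6,5) -> (7,5)
Segment 2: (7,5) -> (8,5)
Segment 3: (8,5) -> (8,10)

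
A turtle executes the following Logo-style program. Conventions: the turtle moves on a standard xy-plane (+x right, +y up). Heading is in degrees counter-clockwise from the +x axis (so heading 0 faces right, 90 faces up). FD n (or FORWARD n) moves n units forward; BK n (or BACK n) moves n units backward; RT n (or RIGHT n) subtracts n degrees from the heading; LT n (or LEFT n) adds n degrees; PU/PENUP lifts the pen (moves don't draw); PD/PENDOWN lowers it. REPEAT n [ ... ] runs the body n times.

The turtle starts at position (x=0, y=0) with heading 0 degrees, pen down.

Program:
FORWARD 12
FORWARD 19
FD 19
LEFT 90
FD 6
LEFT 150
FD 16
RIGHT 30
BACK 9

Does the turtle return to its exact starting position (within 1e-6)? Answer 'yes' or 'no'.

Executing turtle program step by step:
Start: pos=(0,0), heading=0, pen down
FD 12: (0,0) -> (12,0) [heading=0, draw]
FD 19: (12,0) -> (31,0) [heading=0, draw]
FD 19: (31,0) -> (50,0) [heading=0, draw]
LT 90: heading 0 -> 90
FD 6: (50,0) -> (50,6) [heading=90, draw]
LT 150: heading 90 -> 240
FD 16: (50,6) -> (42,-7.856) [heading=240, draw]
RT 30: heading 240 -> 210
BK 9: (42,-7.856) -> (49.794,-3.356) [heading=210, draw]
Final: pos=(49.794,-3.356), heading=210, 6 segment(s) drawn

Start position: (0, 0)
Final position: (49.794, -3.356)
Distance = 49.907; >= 1e-6 -> NOT closed

Answer: no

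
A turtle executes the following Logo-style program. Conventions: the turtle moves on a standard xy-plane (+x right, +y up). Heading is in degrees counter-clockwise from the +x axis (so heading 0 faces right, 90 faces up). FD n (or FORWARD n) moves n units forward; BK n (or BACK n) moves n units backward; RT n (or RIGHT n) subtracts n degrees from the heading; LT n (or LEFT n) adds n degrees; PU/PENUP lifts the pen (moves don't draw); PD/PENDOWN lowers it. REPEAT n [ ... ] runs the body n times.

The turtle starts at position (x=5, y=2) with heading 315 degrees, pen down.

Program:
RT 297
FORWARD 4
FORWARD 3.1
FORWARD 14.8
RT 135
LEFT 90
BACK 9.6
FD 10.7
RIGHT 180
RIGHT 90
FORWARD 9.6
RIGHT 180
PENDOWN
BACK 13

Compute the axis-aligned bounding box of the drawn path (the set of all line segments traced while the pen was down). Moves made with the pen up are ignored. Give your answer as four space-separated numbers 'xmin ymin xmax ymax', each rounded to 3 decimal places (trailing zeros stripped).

Executing turtle program step by step:
Start: pos=(5,2), heading=315, pen down
RT 297: heading 315 -> 18
FD 4: (5,2) -> (8.804,3.236) [heading=18, draw]
FD 3.1: (8.804,3.236) -> (11.753,4.194) [heading=18, draw]
FD 14.8: (11.753,4.194) -> (25.828,8.767) [heading=18, draw]
RT 135: heading 18 -> 243
LT 90: heading 243 -> 333
BK 9.6: (25.828,8.767) -> (17.274,13.126) [heading=333, draw]
FD 10.7: (17.274,13.126) -> (26.808,8.268) [heading=333, draw]
RT 180: heading 333 -> 153
RT 90: heading 153 -> 63
FD 9.6: (26.808,8.268) -> (31.167,16.822) [heading=63, draw]
RT 180: heading 63 -> 243
PD: pen down
BK 13: (31.167,16.822) -> (37.068,28.405) [heading=243, draw]
Final: pos=(37.068,28.405), heading=243, 7 segment(s) drawn

Segment endpoints: x in {5, 8.804, 11.753, 17.274, 25.828, 26.808, 31.167, 37.068}, y in {2, 3.236, 4.194, 8.268, 8.767, 13.126, 16.822, 28.405}
xmin=5, ymin=2, xmax=37.068, ymax=28.405

Answer: 5 2 37.068 28.405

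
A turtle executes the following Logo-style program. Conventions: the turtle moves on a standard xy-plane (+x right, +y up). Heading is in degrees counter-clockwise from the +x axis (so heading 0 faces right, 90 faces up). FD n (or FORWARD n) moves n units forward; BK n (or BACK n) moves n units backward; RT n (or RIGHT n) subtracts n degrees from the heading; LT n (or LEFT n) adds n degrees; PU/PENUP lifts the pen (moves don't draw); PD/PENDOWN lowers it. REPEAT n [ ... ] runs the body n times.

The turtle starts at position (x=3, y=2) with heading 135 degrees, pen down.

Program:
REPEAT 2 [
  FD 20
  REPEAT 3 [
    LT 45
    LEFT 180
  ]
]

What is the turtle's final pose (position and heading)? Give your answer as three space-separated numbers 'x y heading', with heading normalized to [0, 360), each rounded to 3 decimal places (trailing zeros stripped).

Answer: -11.142 36.142 45

Derivation:
Executing turtle program step by step:
Start: pos=(3,2), heading=135, pen down
REPEAT 2 [
  -- iteration 1/2 --
  FD 20: (3,2) -> (-11.142,16.142) [heading=135, draw]
  REPEAT 3 [
    -- iteration 1/3 --
    LT 45: heading 135 -> 180
    LT 180: heading 180 -> 0
    -- iteration 2/3 --
    LT 45: heading 0 -> 45
    LT 180: heading 45 -> 225
    -- iteration 3/3 --
    LT 45: heading 225 -> 270
    LT 180: heading 270 -> 90
  ]
  -- iteration 2/2 --
  FD 20: (-11.142,16.142) -> (-11.142,36.142) [heading=90, draw]
  REPEAT 3 [
    -- iteration 1/3 --
    LT 45: heading 90 -> 135
    LT 180: heading 135 -> 315
    -- iteration 2/3 --
    LT 45: heading 315 -> 0
    LT 180: heading 0 -> 180
    -- iteration 3/3 --
    LT 45: heading 180 -> 225
    LT 180: heading 225 -> 45
  ]
]
Final: pos=(-11.142,36.142), heading=45, 2 segment(s) drawn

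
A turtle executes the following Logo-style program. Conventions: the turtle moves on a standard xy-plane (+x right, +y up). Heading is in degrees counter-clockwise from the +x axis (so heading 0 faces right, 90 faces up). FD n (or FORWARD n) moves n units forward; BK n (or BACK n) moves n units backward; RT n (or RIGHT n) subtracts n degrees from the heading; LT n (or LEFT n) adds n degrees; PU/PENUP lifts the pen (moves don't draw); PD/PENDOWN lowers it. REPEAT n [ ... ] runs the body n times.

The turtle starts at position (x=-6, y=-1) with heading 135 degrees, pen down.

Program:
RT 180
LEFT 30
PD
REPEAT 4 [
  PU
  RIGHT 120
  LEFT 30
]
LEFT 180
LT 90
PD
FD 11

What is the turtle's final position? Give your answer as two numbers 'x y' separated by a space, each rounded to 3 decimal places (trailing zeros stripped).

Executing turtle program step by step:
Start: pos=(-6,-1), heading=135, pen down
RT 180: heading 135 -> 315
LT 30: heading 315 -> 345
PD: pen down
REPEAT 4 [
  -- iteration 1/4 --
  PU: pen up
  RT 120: heading 345 -> 225
  LT 30: heading 225 -> 255
  -- iteration 2/4 --
  PU: pen up
  RT 120: heading 255 -> 135
  LT 30: heading 135 -> 165
  -- iteration 3/4 --
  PU: pen up
  RT 120: heading 165 -> 45
  LT 30: heading 45 -> 75
  -- iteration 4/4 --
  PU: pen up
  RT 120: heading 75 -> 315
  LT 30: heading 315 -> 345
]
LT 180: heading 345 -> 165
LT 90: heading 165 -> 255
PD: pen down
FD 11: (-6,-1) -> (-8.847,-11.625) [heading=255, draw]
Final: pos=(-8.847,-11.625), heading=255, 1 segment(s) drawn

Answer: -8.847 -11.625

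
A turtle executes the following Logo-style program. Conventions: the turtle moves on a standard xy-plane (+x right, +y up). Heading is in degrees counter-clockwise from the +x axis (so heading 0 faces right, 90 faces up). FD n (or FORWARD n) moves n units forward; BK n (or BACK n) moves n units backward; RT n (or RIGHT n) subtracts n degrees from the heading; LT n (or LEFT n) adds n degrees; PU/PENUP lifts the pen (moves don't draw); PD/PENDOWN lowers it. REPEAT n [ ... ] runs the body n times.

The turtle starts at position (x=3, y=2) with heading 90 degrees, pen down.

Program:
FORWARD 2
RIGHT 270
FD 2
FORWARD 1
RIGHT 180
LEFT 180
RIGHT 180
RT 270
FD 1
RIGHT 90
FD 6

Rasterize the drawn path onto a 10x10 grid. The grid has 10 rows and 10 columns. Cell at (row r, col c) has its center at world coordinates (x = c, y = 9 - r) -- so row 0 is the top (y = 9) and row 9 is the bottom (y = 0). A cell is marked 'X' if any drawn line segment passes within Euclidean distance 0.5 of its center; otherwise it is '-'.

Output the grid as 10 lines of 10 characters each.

Answer: ----------
----------
----------
----------
XXXXXXX---
XXXX------
---X------
---X------
----------
----------

Derivation:
Segment 0: (3,2) -> (3,4)
Segment 1: (3,4) -> (1,4)
Segment 2: (1,4) -> (0,4)
Segment 3: (0,4) -> (-0,5)
Segment 4: (-0,5) -> (6,5)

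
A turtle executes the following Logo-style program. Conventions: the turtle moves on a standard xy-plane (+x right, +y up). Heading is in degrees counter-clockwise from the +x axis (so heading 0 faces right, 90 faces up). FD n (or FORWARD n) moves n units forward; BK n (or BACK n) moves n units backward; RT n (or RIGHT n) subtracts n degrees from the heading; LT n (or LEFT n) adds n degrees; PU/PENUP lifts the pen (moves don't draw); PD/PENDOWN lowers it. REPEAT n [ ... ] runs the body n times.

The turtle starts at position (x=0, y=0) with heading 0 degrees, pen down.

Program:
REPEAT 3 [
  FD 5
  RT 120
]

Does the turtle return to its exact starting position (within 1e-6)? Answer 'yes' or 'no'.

Answer: yes

Derivation:
Executing turtle program step by step:
Start: pos=(0,0), heading=0, pen down
REPEAT 3 [
  -- iteration 1/3 --
  FD 5: (0,0) -> (5,0) [heading=0, draw]
  RT 120: heading 0 -> 240
  -- iteration 2/3 --
  FD 5: (5,0) -> (2.5,-4.33) [heading=240, draw]
  RT 120: heading 240 -> 120
  -- iteration 3/3 --
  FD 5: (2.5,-4.33) -> (0,0) [heading=120, draw]
  RT 120: heading 120 -> 0
]
Final: pos=(0,0), heading=0, 3 segment(s) drawn

Start position: (0, 0)
Final position: (0, 0)
Distance = 0; < 1e-6 -> CLOSED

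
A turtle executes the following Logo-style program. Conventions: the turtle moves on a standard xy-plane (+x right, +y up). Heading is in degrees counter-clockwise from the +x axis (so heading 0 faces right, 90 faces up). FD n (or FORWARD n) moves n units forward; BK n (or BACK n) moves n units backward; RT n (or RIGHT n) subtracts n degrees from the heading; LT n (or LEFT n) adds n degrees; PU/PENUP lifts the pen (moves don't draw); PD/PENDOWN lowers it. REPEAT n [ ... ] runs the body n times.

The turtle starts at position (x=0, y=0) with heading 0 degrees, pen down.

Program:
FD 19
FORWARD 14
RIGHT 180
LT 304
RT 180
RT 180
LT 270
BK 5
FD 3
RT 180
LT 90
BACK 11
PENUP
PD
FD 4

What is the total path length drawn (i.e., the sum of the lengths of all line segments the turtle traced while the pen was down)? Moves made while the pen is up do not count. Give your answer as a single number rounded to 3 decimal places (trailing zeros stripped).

Answer: 56

Derivation:
Executing turtle program step by step:
Start: pos=(0,0), heading=0, pen down
FD 19: (0,0) -> (19,0) [heading=0, draw]
FD 14: (19,0) -> (33,0) [heading=0, draw]
RT 180: heading 0 -> 180
LT 304: heading 180 -> 124
RT 180: heading 124 -> 304
RT 180: heading 304 -> 124
LT 270: heading 124 -> 34
BK 5: (33,0) -> (28.855,-2.796) [heading=34, draw]
FD 3: (28.855,-2.796) -> (31.342,-1.118) [heading=34, draw]
RT 180: heading 34 -> 214
LT 90: heading 214 -> 304
BK 11: (31.342,-1.118) -> (25.191,8.001) [heading=304, draw]
PU: pen up
PD: pen down
FD 4: (25.191,8.001) -> (27.428,4.685) [heading=304, draw]
Final: pos=(27.428,4.685), heading=304, 6 segment(s) drawn

Segment lengths:
  seg 1: (0,0) -> (19,0), length = 19
  seg 2: (19,0) -> (33,0), length = 14
  seg 3: (33,0) -> (28.855,-2.796), length = 5
  seg 4: (28.855,-2.796) -> (31.342,-1.118), length = 3
  seg 5: (31.342,-1.118) -> (25.191,8.001), length = 11
  seg 6: (25.191,8.001) -> (27.428,4.685), length = 4
Total = 56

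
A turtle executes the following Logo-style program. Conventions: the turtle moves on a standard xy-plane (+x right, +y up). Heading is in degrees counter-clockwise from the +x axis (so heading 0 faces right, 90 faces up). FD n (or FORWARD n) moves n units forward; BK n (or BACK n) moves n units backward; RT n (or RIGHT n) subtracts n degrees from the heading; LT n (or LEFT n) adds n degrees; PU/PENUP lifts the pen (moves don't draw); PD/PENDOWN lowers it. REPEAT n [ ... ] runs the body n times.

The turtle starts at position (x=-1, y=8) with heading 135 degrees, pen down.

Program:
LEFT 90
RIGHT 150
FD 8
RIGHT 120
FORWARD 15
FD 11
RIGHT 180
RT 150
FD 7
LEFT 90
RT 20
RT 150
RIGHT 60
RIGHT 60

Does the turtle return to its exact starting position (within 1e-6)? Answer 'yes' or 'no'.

Executing turtle program step by step:
Start: pos=(-1,8), heading=135, pen down
LT 90: heading 135 -> 225
RT 150: heading 225 -> 75
FD 8: (-1,8) -> (1.071,15.727) [heading=75, draw]
RT 120: heading 75 -> 315
FD 15: (1.071,15.727) -> (11.677,5.121) [heading=315, draw]
FD 11: (11.677,5.121) -> (19.455,-2.657) [heading=315, draw]
RT 180: heading 315 -> 135
RT 150: heading 135 -> 345
FD 7: (19.455,-2.657) -> (26.217,-4.469) [heading=345, draw]
LT 90: heading 345 -> 75
RT 20: heading 75 -> 55
RT 150: heading 55 -> 265
RT 60: heading 265 -> 205
RT 60: heading 205 -> 145
Final: pos=(26.217,-4.469), heading=145, 4 segment(s) drawn

Start position: (-1, 8)
Final position: (26.217, -4.469)
Distance = 29.937; >= 1e-6 -> NOT closed

Answer: no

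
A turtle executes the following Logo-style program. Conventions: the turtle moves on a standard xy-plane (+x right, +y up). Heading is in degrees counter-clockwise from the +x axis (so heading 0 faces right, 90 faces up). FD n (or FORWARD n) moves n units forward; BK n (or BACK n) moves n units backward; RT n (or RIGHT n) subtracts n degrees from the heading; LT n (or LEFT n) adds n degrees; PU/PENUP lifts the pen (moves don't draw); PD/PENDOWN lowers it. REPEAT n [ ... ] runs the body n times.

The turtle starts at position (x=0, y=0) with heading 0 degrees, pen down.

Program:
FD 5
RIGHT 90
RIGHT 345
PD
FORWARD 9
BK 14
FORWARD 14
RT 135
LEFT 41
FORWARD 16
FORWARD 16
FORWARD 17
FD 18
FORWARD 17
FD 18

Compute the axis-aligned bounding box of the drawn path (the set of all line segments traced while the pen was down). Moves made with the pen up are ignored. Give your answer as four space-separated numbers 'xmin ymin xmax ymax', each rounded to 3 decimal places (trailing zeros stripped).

Executing turtle program step by step:
Start: pos=(0,0), heading=0, pen down
FD 5: (0,0) -> (5,0) [heading=0, draw]
RT 90: heading 0 -> 270
RT 345: heading 270 -> 285
PD: pen down
FD 9: (5,0) -> (7.329,-8.693) [heading=285, draw]
BK 14: (7.329,-8.693) -> (3.706,4.83) [heading=285, draw]
FD 14: (3.706,4.83) -> (7.329,-8.693) [heading=285, draw]
RT 135: heading 285 -> 150
LT 41: heading 150 -> 191
FD 16: (7.329,-8.693) -> (-8.377,-11.746) [heading=191, draw]
FD 16: (-8.377,-11.746) -> (-24.083,-14.799) [heading=191, draw]
FD 17: (-24.083,-14.799) -> (-40.77,-18.043) [heading=191, draw]
FD 18: (-40.77,-18.043) -> (-58.44,-21.478) [heading=191, draw]
FD 17: (-58.44,-21.478) -> (-75.127,-24.721) [heading=191, draw]
FD 18: (-75.127,-24.721) -> (-92.797,-28.156) [heading=191, draw]
Final: pos=(-92.797,-28.156), heading=191, 10 segment(s) drawn

Segment endpoints: x in {-92.797, -75.127, -58.44, -40.77, -24.083, -8.377, 0, 3.706, 5, 7.329}, y in {-28.156, -24.721, -21.478, -18.043, -14.799, -11.746, -8.693, 0, 4.83}
xmin=-92.797, ymin=-28.156, xmax=7.329, ymax=4.83

Answer: -92.797 -28.156 7.329 4.83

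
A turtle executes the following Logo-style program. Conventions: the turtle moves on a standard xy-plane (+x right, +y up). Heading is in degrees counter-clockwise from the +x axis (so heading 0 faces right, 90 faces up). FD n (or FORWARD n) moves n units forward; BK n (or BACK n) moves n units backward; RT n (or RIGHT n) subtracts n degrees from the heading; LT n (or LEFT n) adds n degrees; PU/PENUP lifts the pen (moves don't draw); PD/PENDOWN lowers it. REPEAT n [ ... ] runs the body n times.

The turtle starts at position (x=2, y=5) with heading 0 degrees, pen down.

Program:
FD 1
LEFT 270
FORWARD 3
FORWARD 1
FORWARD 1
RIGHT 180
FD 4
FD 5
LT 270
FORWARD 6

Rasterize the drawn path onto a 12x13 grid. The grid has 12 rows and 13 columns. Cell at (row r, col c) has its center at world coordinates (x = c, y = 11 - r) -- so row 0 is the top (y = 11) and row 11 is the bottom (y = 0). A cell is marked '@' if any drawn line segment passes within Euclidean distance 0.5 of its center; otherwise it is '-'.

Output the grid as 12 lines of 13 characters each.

Segment 0: (2,5) -> (3,5)
Segment 1: (3,5) -> (3,2)
Segment 2: (3,2) -> (3,1)
Segment 3: (3,1) -> (3,0)
Segment 4: (3,0) -> (3,4)
Segment 5: (3,4) -> (3,9)
Segment 6: (3,9) -> (9,9)

Answer: -------------
-------------
---@@@@@@@---
---@---------
---@---------
---@---------
--@@---------
---@---------
---@---------
---@---------
---@---------
---@---------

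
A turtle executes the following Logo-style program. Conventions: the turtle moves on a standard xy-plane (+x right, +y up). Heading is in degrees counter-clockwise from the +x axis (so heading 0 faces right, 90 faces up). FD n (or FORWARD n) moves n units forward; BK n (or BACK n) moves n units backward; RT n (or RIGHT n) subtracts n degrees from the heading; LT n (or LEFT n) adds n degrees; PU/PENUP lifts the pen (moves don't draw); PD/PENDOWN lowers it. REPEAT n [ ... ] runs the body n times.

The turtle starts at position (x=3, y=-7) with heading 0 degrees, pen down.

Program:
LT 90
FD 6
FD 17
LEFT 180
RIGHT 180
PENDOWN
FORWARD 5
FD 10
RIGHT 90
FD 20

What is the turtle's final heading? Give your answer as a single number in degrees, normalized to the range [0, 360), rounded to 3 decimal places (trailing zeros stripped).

Executing turtle program step by step:
Start: pos=(3,-7), heading=0, pen down
LT 90: heading 0 -> 90
FD 6: (3,-7) -> (3,-1) [heading=90, draw]
FD 17: (3,-1) -> (3,16) [heading=90, draw]
LT 180: heading 90 -> 270
RT 180: heading 270 -> 90
PD: pen down
FD 5: (3,16) -> (3,21) [heading=90, draw]
FD 10: (3,21) -> (3,31) [heading=90, draw]
RT 90: heading 90 -> 0
FD 20: (3,31) -> (23,31) [heading=0, draw]
Final: pos=(23,31), heading=0, 5 segment(s) drawn

Answer: 0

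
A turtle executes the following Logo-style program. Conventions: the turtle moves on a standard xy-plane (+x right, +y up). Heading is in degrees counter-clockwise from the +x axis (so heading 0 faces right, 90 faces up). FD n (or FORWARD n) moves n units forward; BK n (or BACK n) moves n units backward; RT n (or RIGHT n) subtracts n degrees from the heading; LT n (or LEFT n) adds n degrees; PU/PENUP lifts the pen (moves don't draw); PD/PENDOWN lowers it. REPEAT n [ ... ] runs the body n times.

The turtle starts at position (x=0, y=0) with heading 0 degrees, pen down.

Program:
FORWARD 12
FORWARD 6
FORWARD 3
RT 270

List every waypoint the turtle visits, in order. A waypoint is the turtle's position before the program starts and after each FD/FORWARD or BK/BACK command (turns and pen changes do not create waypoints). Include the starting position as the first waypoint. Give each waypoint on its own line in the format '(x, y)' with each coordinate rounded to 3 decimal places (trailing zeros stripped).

Answer: (0, 0)
(12, 0)
(18, 0)
(21, 0)

Derivation:
Executing turtle program step by step:
Start: pos=(0,0), heading=0, pen down
FD 12: (0,0) -> (12,0) [heading=0, draw]
FD 6: (12,0) -> (18,0) [heading=0, draw]
FD 3: (18,0) -> (21,0) [heading=0, draw]
RT 270: heading 0 -> 90
Final: pos=(21,0), heading=90, 3 segment(s) drawn
Waypoints (4 total):
(0, 0)
(12, 0)
(18, 0)
(21, 0)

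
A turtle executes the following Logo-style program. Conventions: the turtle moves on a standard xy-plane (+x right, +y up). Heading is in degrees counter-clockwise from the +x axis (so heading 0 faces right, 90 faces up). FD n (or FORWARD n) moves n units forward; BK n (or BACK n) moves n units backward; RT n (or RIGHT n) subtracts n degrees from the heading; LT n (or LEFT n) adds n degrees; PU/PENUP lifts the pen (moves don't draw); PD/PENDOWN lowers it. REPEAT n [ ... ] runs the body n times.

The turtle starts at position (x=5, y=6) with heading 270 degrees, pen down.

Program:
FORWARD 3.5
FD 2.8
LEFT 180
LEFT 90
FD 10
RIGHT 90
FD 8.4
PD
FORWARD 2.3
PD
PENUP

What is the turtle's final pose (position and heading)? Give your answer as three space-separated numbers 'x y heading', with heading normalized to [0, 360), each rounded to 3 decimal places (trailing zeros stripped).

Executing turtle program step by step:
Start: pos=(5,6), heading=270, pen down
FD 3.5: (5,6) -> (5,2.5) [heading=270, draw]
FD 2.8: (5,2.5) -> (5,-0.3) [heading=270, draw]
LT 180: heading 270 -> 90
LT 90: heading 90 -> 180
FD 10: (5,-0.3) -> (-5,-0.3) [heading=180, draw]
RT 90: heading 180 -> 90
FD 8.4: (-5,-0.3) -> (-5,8.1) [heading=90, draw]
PD: pen down
FD 2.3: (-5,8.1) -> (-5,10.4) [heading=90, draw]
PD: pen down
PU: pen up
Final: pos=(-5,10.4), heading=90, 5 segment(s) drawn

Answer: -5 10.4 90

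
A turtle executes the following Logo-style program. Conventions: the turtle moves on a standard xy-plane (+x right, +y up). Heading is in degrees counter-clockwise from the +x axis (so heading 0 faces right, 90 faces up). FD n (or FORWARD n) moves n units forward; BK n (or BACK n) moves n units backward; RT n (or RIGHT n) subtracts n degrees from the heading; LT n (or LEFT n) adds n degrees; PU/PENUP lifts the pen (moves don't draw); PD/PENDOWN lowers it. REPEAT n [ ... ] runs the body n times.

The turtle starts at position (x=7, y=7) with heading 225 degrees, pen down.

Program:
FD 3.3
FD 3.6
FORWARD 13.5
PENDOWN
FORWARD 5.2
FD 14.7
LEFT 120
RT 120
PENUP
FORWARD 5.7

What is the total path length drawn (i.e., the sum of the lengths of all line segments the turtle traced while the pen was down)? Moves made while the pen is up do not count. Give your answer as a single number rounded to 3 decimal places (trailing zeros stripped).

Answer: 40.3

Derivation:
Executing turtle program step by step:
Start: pos=(7,7), heading=225, pen down
FD 3.3: (7,7) -> (4.667,4.667) [heading=225, draw]
FD 3.6: (4.667,4.667) -> (2.121,2.121) [heading=225, draw]
FD 13.5: (2.121,2.121) -> (-7.425,-7.425) [heading=225, draw]
PD: pen down
FD 5.2: (-7.425,-7.425) -> (-11.102,-11.102) [heading=225, draw]
FD 14.7: (-11.102,-11.102) -> (-21.496,-21.496) [heading=225, draw]
LT 120: heading 225 -> 345
RT 120: heading 345 -> 225
PU: pen up
FD 5.7: (-21.496,-21.496) -> (-25.527,-25.527) [heading=225, move]
Final: pos=(-25.527,-25.527), heading=225, 5 segment(s) drawn

Segment lengths:
  seg 1: (7,7) -> (4.667,4.667), length = 3.3
  seg 2: (4.667,4.667) -> (2.121,2.121), length = 3.6
  seg 3: (2.121,2.121) -> (-7.425,-7.425), length = 13.5
  seg 4: (-7.425,-7.425) -> (-11.102,-11.102), length = 5.2
  seg 5: (-11.102,-11.102) -> (-21.496,-21.496), length = 14.7
Total = 40.3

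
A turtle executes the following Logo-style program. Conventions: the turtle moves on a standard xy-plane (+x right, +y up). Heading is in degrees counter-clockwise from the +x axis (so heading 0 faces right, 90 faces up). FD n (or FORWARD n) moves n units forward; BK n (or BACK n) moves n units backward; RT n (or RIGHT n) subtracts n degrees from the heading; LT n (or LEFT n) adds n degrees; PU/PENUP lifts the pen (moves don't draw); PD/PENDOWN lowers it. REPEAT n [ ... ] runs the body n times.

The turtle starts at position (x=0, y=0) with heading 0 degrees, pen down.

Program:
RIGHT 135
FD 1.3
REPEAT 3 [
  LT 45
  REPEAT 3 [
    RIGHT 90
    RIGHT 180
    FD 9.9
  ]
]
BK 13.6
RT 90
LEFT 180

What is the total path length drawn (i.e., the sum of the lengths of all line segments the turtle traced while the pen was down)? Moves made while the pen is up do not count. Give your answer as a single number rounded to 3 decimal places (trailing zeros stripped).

Answer: 104

Derivation:
Executing turtle program step by step:
Start: pos=(0,0), heading=0, pen down
RT 135: heading 0 -> 225
FD 1.3: (0,0) -> (-0.919,-0.919) [heading=225, draw]
REPEAT 3 [
  -- iteration 1/3 --
  LT 45: heading 225 -> 270
  REPEAT 3 [
    -- iteration 1/3 --
    RT 90: heading 270 -> 180
    RT 180: heading 180 -> 0
    FD 9.9: (-0.919,-0.919) -> (8.981,-0.919) [heading=0, draw]
    -- iteration 2/3 --
    RT 90: heading 0 -> 270
    RT 180: heading 270 -> 90
    FD 9.9: (8.981,-0.919) -> (8.981,8.981) [heading=90, draw]
    -- iteration 3/3 --
    RT 90: heading 90 -> 0
    RT 180: heading 0 -> 180
    FD 9.9: (8.981,8.981) -> (-0.919,8.981) [heading=180, draw]
  ]
  -- iteration 2/3 --
  LT 45: heading 180 -> 225
  REPEAT 3 [
    -- iteration 1/3 --
    RT 90: heading 225 -> 135
    RT 180: heading 135 -> 315
    FD 9.9: (-0.919,8.981) -> (6.081,1.98) [heading=315, draw]
    -- iteration 2/3 --
    RT 90: heading 315 -> 225
    RT 180: heading 225 -> 45
    FD 9.9: (6.081,1.98) -> (13.081,8.981) [heading=45, draw]
    -- iteration 3/3 --
    RT 90: heading 45 -> 315
    RT 180: heading 315 -> 135
    FD 9.9: (13.081,8.981) -> (6.081,15.981) [heading=135, draw]
  ]
  -- iteration 3/3 --
  LT 45: heading 135 -> 180
  REPEAT 3 [
    -- iteration 1/3 --
    RT 90: heading 180 -> 90
    RT 180: heading 90 -> 270
    FD 9.9: (6.081,15.981) -> (6.081,6.081) [heading=270, draw]
    -- iteration 2/3 --
    RT 90: heading 270 -> 180
    RT 180: heading 180 -> 0
    FD 9.9: (6.081,6.081) -> (15.981,6.081) [heading=0, draw]
    -- iteration 3/3 --
    RT 90: heading 0 -> 270
    RT 180: heading 270 -> 90
    FD 9.9: (15.981,6.081) -> (15.981,15.981) [heading=90, draw]
  ]
]
BK 13.6: (15.981,15.981) -> (15.981,2.381) [heading=90, draw]
RT 90: heading 90 -> 0
LT 180: heading 0 -> 180
Final: pos=(15.981,2.381), heading=180, 11 segment(s) drawn

Segment lengths:
  seg 1: (0,0) -> (-0.919,-0.919), length = 1.3
  seg 2: (-0.919,-0.919) -> (8.981,-0.919), length = 9.9
  seg 3: (8.981,-0.919) -> (8.981,8.981), length = 9.9
  seg 4: (8.981,8.981) -> (-0.919,8.981), length = 9.9
  seg 5: (-0.919,8.981) -> (6.081,1.98), length = 9.9
  seg 6: (6.081,1.98) -> (13.081,8.981), length = 9.9
  seg 7: (13.081,8.981) -> (6.081,15.981), length = 9.9
  seg 8: (6.081,15.981) -> (6.081,6.081), length = 9.9
  seg 9: (6.081,6.081) -> (15.981,6.081), length = 9.9
  seg 10: (15.981,6.081) -> (15.981,15.981), length = 9.9
  seg 11: (15.981,15.981) -> (15.981,2.381), length = 13.6
Total = 104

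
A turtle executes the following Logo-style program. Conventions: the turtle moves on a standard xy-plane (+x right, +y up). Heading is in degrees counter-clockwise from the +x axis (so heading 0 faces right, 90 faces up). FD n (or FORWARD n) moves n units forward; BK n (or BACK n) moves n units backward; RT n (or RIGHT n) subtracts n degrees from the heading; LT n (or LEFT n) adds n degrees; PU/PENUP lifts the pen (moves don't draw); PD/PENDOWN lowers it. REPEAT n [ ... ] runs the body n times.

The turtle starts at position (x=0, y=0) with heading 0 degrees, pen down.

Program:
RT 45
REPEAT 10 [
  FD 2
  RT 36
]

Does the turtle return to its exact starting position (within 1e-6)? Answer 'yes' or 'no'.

Answer: yes

Derivation:
Executing turtle program step by step:
Start: pos=(0,0), heading=0, pen down
RT 45: heading 0 -> 315
REPEAT 10 [
  -- iteration 1/10 --
  FD 2: (0,0) -> (1.414,-1.414) [heading=315, draw]
  RT 36: heading 315 -> 279
  -- iteration 2/10 --
  FD 2: (1.414,-1.414) -> (1.727,-3.39) [heading=279, draw]
  RT 36: heading 279 -> 243
  -- iteration 3/10 --
  FD 2: (1.727,-3.39) -> (0.819,-5.172) [heading=243, draw]
  RT 36: heading 243 -> 207
  -- iteration 4/10 --
  FD 2: (0.819,-5.172) -> (-0.963,-6.08) [heading=207, draw]
  RT 36: heading 207 -> 171
  -- iteration 5/10 --
  FD 2: (-0.963,-6.08) -> (-2.938,-5.767) [heading=171, draw]
  RT 36: heading 171 -> 135
  -- iteration 6/10 --
  FD 2: (-2.938,-5.767) -> (-4.353,-4.353) [heading=135, draw]
  RT 36: heading 135 -> 99
  -- iteration 7/10 --
  FD 2: (-4.353,-4.353) -> (-4.665,-2.377) [heading=99, draw]
  RT 36: heading 99 -> 63
  -- iteration 8/10 --
  FD 2: (-4.665,-2.377) -> (-3.757,-0.595) [heading=63, draw]
  RT 36: heading 63 -> 27
  -- iteration 9/10 --
  FD 2: (-3.757,-0.595) -> (-1.975,0.313) [heading=27, draw]
  RT 36: heading 27 -> 351
  -- iteration 10/10 --
  FD 2: (-1.975,0.313) -> (0,0) [heading=351, draw]
  RT 36: heading 351 -> 315
]
Final: pos=(0,0), heading=315, 10 segment(s) drawn

Start position: (0, 0)
Final position: (0, 0)
Distance = 0; < 1e-6 -> CLOSED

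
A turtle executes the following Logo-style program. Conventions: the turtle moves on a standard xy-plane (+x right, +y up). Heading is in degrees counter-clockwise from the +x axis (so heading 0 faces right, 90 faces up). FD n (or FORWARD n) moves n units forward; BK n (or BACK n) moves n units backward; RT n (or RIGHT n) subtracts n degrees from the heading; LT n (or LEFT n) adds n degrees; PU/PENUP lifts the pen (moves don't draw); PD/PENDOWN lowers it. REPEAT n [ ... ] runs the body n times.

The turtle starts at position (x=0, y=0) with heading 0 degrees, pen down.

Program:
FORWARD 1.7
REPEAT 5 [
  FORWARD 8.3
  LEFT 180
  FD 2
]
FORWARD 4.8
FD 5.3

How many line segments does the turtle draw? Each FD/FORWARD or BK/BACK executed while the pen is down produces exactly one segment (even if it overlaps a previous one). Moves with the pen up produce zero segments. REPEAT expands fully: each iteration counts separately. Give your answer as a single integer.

Answer: 13

Derivation:
Executing turtle program step by step:
Start: pos=(0,0), heading=0, pen down
FD 1.7: (0,0) -> (1.7,0) [heading=0, draw]
REPEAT 5 [
  -- iteration 1/5 --
  FD 8.3: (1.7,0) -> (10,0) [heading=0, draw]
  LT 180: heading 0 -> 180
  FD 2: (10,0) -> (8,0) [heading=180, draw]
  -- iteration 2/5 --
  FD 8.3: (8,0) -> (-0.3,0) [heading=180, draw]
  LT 180: heading 180 -> 0
  FD 2: (-0.3,0) -> (1.7,0) [heading=0, draw]
  -- iteration 3/5 --
  FD 8.3: (1.7,0) -> (10,0) [heading=0, draw]
  LT 180: heading 0 -> 180
  FD 2: (10,0) -> (8,0) [heading=180, draw]
  -- iteration 4/5 --
  FD 8.3: (8,0) -> (-0.3,0) [heading=180, draw]
  LT 180: heading 180 -> 0
  FD 2: (-0.3,0) -> (1.7,0) [heading=0, draw]
  -- iteration 5/5 --
  FD 8.3: (1.7,0) -> (10,0) [heading=0, draw]
  LT 180: heading 0 -> 180
  FD 2: (10,0) -> (8,0) [heading=180, draw]
]
FD 4.8: (8,0) -> (3.2,0) [heading=180, draw]
FD 5.3: (3.2,0) -> (-2.1,0) [heading=180, draw]
Final: pos=(-2.1,0), heading=180, 13 segment(s) drawn
Segments drawn: 13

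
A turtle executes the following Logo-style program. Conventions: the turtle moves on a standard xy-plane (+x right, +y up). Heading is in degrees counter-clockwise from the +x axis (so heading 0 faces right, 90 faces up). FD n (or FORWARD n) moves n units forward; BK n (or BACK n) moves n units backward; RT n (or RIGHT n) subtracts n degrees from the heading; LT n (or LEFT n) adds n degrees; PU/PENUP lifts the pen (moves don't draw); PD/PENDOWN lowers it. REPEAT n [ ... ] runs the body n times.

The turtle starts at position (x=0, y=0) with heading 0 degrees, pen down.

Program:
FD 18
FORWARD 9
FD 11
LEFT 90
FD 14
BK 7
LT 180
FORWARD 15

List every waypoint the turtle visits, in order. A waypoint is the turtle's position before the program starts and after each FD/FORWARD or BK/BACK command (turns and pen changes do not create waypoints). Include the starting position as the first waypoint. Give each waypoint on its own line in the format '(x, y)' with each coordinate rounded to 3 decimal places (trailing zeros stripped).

Answer: (0, 0)
(18, 0)
(27, 0)
(38, 0)
(38, 14)
(38, 7)
(38, -8)

Derivation:
Executing turtle program step by step:
Start: pos=(0,0), heading=0, pen down
FD 18: (0,0) -> (18,0) [heading=0, draw]
FD 9: (18,0) -> (27,0) [heading=0, draw]
FD 11: (27,0) -> (38,0) [heading=0, draw]
LT 90: heading 0 -> 90
FD 14: (38,0) -> (38,14) [heading=90, draw]
BK 7: (38,14) -> (38,7) [heading=90, draw]
LT 180: heading 90 -> 270
FD 15: (38,7) -> (38,-8) [heading=270, draw]
Final: pos=(38,-8), heading=270, 6 segment(s) drawn
Waypoints (7 total):
(0, 0)
(18, 0)
(27, 0)
(38, 0)
(38, 14)
(38, 7)
(38, -8)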